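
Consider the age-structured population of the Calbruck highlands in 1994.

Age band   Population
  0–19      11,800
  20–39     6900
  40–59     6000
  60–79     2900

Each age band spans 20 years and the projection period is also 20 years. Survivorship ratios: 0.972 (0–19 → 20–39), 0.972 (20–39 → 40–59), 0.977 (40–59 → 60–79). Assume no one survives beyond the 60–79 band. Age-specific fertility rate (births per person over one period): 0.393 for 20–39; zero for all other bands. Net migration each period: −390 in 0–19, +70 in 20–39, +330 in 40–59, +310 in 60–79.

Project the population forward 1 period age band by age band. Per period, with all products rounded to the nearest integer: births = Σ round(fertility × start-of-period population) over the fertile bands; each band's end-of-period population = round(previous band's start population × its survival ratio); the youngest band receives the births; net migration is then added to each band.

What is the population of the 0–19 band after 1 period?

2322

Period 1:
Births: 6900 * 0.393 = 2712
20–39: 11800 * 0.972 = 11470
40–59: 6900 * 0.972 = 6707
60–79: 6000 * 0.977 = 5862
Net migration: 0–19 − 390 → 2322; 20–39 + 70 → 11540; 40–59 + 330 → 7037; 60–79 + 310 → 6172
Population now: 0–19=2322, 20–39=11540, 40–59=7037, 60–79=6172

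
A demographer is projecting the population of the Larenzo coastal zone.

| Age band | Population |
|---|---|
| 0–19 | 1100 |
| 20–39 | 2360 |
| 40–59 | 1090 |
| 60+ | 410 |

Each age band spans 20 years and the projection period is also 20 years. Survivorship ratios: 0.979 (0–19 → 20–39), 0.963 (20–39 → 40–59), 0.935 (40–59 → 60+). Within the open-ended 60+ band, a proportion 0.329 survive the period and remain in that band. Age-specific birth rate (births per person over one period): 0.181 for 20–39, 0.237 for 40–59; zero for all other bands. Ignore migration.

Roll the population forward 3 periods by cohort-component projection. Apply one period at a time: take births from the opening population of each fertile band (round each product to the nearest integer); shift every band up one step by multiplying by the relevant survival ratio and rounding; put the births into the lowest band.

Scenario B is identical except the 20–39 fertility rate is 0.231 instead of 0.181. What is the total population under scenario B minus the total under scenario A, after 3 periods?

After projecting period 1:
Births: 2360 * 0.181 = 427 ; 1090 * 0.237 = 258 → 685
20–39: 1100 * 0.979 = 1077
40–59: 2360 * 0.963 = 2273
60+: 1090 * 0.935 + 410 * 0.329 = 1019 + 135 = 1154
Population now: 0–19=685, 20–39=1077, 40–59=2273, 60+=1154
After projecting period 2:
Births: 1077 * 0.181 = 195 ; 2273 * 0.237 = 539 → 734
20–39: 685 * 0.979 = 671
40–59: 1077 * 0.963 = 1037
60+: 2273 * 0.935 + 1154 * 0.329 = 2125 + 380 = 2505
Population now: 0–19=734, 20–39=671, 40–59=1037, 60+=2505
After projecting period 3:
Births: 671 * 0.181 = 121 ; 1037 * 0.237 = 246 → 367
20–39: 734 * 0.979 = 719
40–59: 671 * 0.963 = 646
60+: 1037 * 0.935 + 2505 * 0.329 = 970 + 824 = 1794
Population now: 0–19=367, 20–39=719, 40–59=646, 60+=1794
Scenario A total after 3 periods: 3526
Scenario B projection —
After projecting period 1:
Births: 2360 * 0.231 = 545 ; 1090 * 0.237 = 258 → 803
20–39: 1100 * 0.979 = 1077
40–59: 2360 * 0.963 = 2273
60+: 1090 * 0.935 + 410 * 0.329 = 1019 + 135 = 1154
Population now: 0–19=803, 20–39=1077, 40–59=2273, 60+=1154
After projecting period 2:
Births: 1077 * 0.231 = 249 ; 2273 * 0.237 = 539 → 788
20–39: 803 * 0.979 = 786
40–59: 1077 * 0.963 = 1037
60+: 2273 * 0.935 + 1154 * 0.329 = 2125 + 380 = 2505
Population now: 0–19=788, 20–39=786, 40–59=1037, 60+=2505
After projecting period 3:
Births: 786 * 0.231 = 182 ; 1037 * 0.237 = 246 → 428
20–39: 788 * 0.979 = 771
40–59: 786 * 0.963 = 757
60+: 1037 * 0.935 + 2505 * 0.329 = 970 + 824 = 1794
Population now: 0–19=428, 20–39=771, 40–59=757, 60+=1794
Scenario B total after 3 periods: 3750
Difference B − A = 3750 − 3526 = 224

224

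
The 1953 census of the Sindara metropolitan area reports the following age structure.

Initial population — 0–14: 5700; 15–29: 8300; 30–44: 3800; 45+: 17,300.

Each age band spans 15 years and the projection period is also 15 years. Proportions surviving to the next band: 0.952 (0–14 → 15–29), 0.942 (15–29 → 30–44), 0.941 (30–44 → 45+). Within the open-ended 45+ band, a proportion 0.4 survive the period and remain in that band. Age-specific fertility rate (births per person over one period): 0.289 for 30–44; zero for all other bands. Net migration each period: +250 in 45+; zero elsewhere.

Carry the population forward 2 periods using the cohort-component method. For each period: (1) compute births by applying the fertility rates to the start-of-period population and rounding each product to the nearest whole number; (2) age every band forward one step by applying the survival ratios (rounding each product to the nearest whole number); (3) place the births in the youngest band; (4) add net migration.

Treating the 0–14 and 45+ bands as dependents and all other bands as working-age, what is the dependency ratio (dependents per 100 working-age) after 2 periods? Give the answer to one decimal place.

230.1

After projecting period 1:
Births: 3800 × 0.289 = 1098
15–29: 5700 × 0.952 = 5426
30–44: 8300 × 0.942 = 7819
45+: 3800 × 0.941 + 17300 × 0.4 = 3576 + 6920 = 10496
Net migration: 45+ + 250 → 10746
End of period: [1098, 5426, 7819, 10746]
After projecting period 2:
Births: 7819 × 0.289 = 2260
15–29: 1098 × 0.952 = 1045
30–44: 5426 × 0.942 = 5111
45+: 7819 × 0.941 + 10746 × 0.4 = 7358 + 4298 = 11656
Net migration: 45+ + 250 → 11906
End of period: [2260, 1045, 5111, 11906]
Dependents (band 0–14 + band 45+) = 2260 + 11906 = 14166; working-age = 6156; ratio = 14166/6156 × 100 = 230.1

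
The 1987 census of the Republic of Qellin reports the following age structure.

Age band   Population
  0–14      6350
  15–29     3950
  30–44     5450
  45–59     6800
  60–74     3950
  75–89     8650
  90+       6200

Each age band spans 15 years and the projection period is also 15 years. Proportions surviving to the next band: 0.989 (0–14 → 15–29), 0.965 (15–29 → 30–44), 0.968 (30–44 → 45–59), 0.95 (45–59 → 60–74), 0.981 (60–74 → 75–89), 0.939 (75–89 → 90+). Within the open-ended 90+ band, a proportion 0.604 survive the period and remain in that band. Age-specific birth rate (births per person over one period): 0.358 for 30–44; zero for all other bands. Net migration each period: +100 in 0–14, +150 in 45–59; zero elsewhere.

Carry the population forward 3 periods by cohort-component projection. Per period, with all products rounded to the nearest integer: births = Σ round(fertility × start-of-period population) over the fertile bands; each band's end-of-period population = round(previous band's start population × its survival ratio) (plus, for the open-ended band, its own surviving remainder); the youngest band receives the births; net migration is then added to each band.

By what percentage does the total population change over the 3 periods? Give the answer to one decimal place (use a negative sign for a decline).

Numbering the groups 1..7 from youngest to oldest:
Period 1:
Births: 5450 * 0.358 = 1951
Group 2: 6350 * 0.989 = 6280
Group 3: 3950 * 0.965 = 3812
Group 4: 5450 * 0.968 = 5276
Group 5: 6800 * 0.95 = 6460
Group 6: 3950 * 0.981 = 3875
Group 7: 8650 * 0.939 + 6200 * 0.604 = 8122 + 3745 = 11867
Net migration: Group 1 + 100 → 2051; Group 4 + 150 → 5426
Population now: 0–14=2051, 15–29=6280, 30–44=3812, 45–59=5426, 60–74=6460, 75–89=3875, 90+=11867
Period 2:
Births: 3812 * 0.358 = 1365
Group 2: 2051 * 0.989 = 2028
Group 3: 6280 * 0.965 = 6060
Group 4: 3812 * 0.968 = 3690
Group 5: 5426 * 0.95 = 5155
Group 6: 6460 * 0.981 = 6337
Group 7: 3875 * 0.939 + 11867 * 0.604 = 3639 + 7168 = 10807
Net migration: Group 1 + 100 → 1465; Group 4 + 150 → 3840
Population now: 0–14=1465, 15–29=2028, 30–44=6060, 45–59=3840, 60–74=5155, 75–89=6337, 90+=10807
Period 3:
Births: 6060 * 0.358 = 2169
Group 2: 1465 * 0.989 = 1449
Group 3: 2028 * 0.965 = 1957
Group 4: 6060 * 0.968 = 5866
Group 5: 3840 * 0.95 = 3648
Group 6: 5155 * 0.981 = 5057
Group 7: 6337 * 0.939 + 10807 * 0.604 = 5950 + 6527 = 12477
Net migration: Group 1 + 100 → 2269; Group 4 + 150 → 6016
Population now: 0–14=2269, 15–29=1449, 30–44=1957, 45–59=6016, 60–74=3648, 75–89=5057, 90+=12477
Total: 41350 → 32873; change = -8477; percentage change = -20.5%

-20.5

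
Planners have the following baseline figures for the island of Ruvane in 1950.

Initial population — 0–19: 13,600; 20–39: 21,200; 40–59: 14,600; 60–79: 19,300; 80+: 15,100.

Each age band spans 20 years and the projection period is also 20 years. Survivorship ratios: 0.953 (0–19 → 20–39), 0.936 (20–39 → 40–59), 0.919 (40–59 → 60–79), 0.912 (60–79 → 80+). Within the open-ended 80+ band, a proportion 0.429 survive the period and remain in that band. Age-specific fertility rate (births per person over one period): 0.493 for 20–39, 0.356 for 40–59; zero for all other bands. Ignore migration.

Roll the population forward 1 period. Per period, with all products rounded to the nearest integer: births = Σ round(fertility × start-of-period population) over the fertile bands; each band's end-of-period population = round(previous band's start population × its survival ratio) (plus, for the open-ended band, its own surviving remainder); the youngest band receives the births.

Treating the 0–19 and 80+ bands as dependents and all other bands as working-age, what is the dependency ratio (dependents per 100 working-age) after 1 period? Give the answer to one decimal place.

Let group 1 be 0–19 through group 5 = 80+.
Period 1.
Births: 21200 × 0.493 = 10452 ; 14600 × 0.356 = 5198 → 15650
Group 2: 13600 × 0.953 = 12961
Group 3: 21200 × 0.936 = 19843
Group 4: 14600 × 0.919 = 13417
Group 5: 19300 × 0.912 + 15100 × 0.429 = 17602 + 6478 = 24080
Giving 15650 / 12961 / 19843 / 13417 / 24080.
Dependents (band 0–19 + band 80+) = 15650 + 24080 = 39730; working-age = 46221; ratio = 39730/46221 × 100 = 86.0

86.0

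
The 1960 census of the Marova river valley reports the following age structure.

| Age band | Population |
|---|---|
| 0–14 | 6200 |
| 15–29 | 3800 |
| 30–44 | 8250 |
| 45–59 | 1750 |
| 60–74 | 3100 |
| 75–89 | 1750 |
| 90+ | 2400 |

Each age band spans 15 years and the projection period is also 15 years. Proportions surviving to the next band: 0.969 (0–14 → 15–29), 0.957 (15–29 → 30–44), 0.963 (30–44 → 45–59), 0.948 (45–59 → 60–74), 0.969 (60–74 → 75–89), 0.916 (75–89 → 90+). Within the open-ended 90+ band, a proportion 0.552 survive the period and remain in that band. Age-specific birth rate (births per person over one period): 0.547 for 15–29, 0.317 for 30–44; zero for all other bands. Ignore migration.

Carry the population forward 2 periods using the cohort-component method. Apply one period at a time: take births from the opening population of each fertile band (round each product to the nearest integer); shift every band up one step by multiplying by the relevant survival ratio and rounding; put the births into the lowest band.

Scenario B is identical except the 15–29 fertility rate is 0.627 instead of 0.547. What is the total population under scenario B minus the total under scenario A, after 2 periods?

776

Call the groups 1 to 7, youngest first.
[period 1]
Births: 3800 * 0.547 = 2079  |  8250 * 0.317 = 2615 → total 4694
Group 2: 6200 * 0.969 = 6008
Group 3: 3800 * 0.957 = 3637
Group 4: 8250 * 0.963 = 7945
Group 5: 1750 * 0.948 = 1659
Group 6: 3100 * 0.969 = 3004
Group 7: 1750 * 0.916 + 2400 * 0.552 = 1603 + 1325 = 2928
End of period: [4694, 6008, 3637, 7945, 1659, 3004, 2928]
[period 2]
Births: 6008 * 0.547 = 3286  |  3637 * 0.317 = 1153 → total 4439
Group 2: 4694 * 0.969 = 4548
Group 3: 6008 * 0.957 = 5750
Group 4: 3637 * 0.963 = 3502
Group 5: 7945 * 0.948 = 7532
Group 6: 1659 * 0.969 = 1608
Group 7: 3004 * 0.916 + 2928 * 0.552 = 2752 + 1616 = 4368
End of period: [4439, 4548, 5750, 3502, 7532, 1608, 4368]
Scenario A total after 2 periods: 31747
Scenario B projection —
[period 1]
Births: 3800 * 0.627 = 2383  |  8250 * 0.317 = 2615 → total 4998
Group 2: 6200 * 0.969 = 6008
Group 3: 3800 * 0.957 = 3637
Group 4: 8250 * 0.963 = 7945
Group 5: 1750 * 0.948 = 1659
Group 6: 3100 * 0.969 = 3004
Group 7: 1750 * 0.916 + 2400 * 0.552 = 1603 + 1325 = 2928
End of period: [4998, 6008, 3637, 7945, 1659, 3004, 2928]
[period 2]
Births: 6008 * 0.627 = 3767  |  3637 * 0.317 = 1153 → total 4920
Group 2: 4998 * 0.969 = 4843
Group 3: 6008 * 0.957 = 5750
Group 4: 3637 * 0.963 = 3502
Group 5: 7945 * 0.948 = 7532
Group 6: 1659 * 0.969 = 1608
Group 7: 3004 * 0.916 + 2928 * 0.552 = 2752 + 1616 = 4368
End of period: [4920, 4843, 5750, 3502, 7532, 1608, 4368]
Scenario B total after 2 periods: 32523
Difference B − A = 32523 − 31747 = 776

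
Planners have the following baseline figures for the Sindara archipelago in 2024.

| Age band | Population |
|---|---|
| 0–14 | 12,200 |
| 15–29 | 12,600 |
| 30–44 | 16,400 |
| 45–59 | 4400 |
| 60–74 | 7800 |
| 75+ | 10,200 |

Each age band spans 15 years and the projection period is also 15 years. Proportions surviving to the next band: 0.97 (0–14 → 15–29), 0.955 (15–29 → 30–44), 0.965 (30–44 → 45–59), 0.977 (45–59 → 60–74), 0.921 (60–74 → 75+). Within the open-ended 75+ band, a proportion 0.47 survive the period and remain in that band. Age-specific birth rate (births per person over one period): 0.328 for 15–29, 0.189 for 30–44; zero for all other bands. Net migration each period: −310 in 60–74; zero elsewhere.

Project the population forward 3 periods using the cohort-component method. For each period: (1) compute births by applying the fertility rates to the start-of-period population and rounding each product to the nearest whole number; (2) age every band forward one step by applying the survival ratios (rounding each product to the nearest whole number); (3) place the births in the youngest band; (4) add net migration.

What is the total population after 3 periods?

After projecting period 1:
Births: 12600 * 0.328 = 4133 ; 16400 * 0.189 = 3100 → total 7233
15–29: 12200 * 0.97 = 11834
30–44: 12600 * 0.955 = 12033
45–59: 16400 * 0.965 = 15826
60–74: 4400 * 0.977 = 4299
75+: 7800 * 0.921 + 10200 * 0.47 = 7184 + 4794 = 11978
Net migration: 60–74 − 310 → 3989
→ [7233, 11834, 12033, 15826, 3989, 11978]
After projecting period 2:
Births: 11834 * 0.328 = 3882 ; 12033 * 0.189 = 2274 → total 6156
15–29: 7233 * 0.97 = 7016
30–44: 11834 * 0.955 = 11301
45–59: 12033 * 0.965 = 11612
60–74: 15826 * 0.977 = 15462
75+: 3989 * 0.921 + 11978 * 0.47 = 3674 + 5630 = 9304
Net migration: 60–74 − 310 → 15152
→ [6156, 7016, 11301, 11612, 15152, 9304]
After projecting period 3:
Births: 7016 * 0.328 = 2301 ; 11301 * 0.189 = 2136 → total 4437
15–29: 6156 * 0.97 = 5971
30–44: 7016 * 0.955 = 6700
45–59: 11301 * 0.965 = 10905
60–74: 11612 * 0.977 = 11345
75+: 15152 * 0.921 + 9304 * 0.47 = 13955 + 4373 = 18328
Net migration: 60–74 − 310 → 11035
→ [4437, 5971, 6700, 10905, 11035, 18328]
Total after period 3: 4437 + 5971 + 6700 + 10905 + 11035 + 18328 = 57376

57376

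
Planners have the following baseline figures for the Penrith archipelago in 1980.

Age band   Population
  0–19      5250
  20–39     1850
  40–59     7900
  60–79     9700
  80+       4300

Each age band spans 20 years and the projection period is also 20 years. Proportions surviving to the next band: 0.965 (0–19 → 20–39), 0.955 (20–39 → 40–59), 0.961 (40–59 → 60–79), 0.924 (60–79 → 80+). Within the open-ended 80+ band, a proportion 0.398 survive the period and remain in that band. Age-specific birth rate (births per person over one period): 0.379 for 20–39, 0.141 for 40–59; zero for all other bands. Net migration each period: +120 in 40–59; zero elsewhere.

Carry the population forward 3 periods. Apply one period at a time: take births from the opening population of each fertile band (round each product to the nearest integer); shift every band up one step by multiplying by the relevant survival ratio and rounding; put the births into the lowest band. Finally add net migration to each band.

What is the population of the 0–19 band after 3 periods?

After projecting period 1:
Births: 1850 * 0.379 = 701, 7900 * 0.141 = 1114 — total 1815
20–39: 5250 * 0.965 = 5066
40–59: 1850 * 0.955 = 1767
60–79: 7900 * 0.961 = 7592
80+: 9700 * 0.924 + 4300 * 0.398 = 8963 + 1711 = 10674
Net migration: 40–59 + 120 → 1887
→ [1815, 5066, 1887, 7592, 10674]
After projecting period 2:
Births: 5066 * 0.379 = 1920, 1887 * 0.141 = 266 — total 2186
20–39: 1815 * 0.965 = 1751
40–59: 5066 * 0.955 = 4838
60–79: 1887 * 0.961 = 1813
80+: 7592 * 0.924 + 10674 * 0.398 = 7015 + 4248 = 11263
Net migration: 40–59 + 120 → 4958
→ [2186, 1751, 4958, 1813, 11263]
After projecting period 3:
Births: 1751 * 0.379 = 664, 4958 * 0.141 = 699 — total 1363
20–39: 2186 * 0.965 = 2109
40–59: 1751 * 0.955 = 1672
60–79: 4958 * 0.961 = 4765
80+: 1813 * 0.924 + 11263 * 0.398 = 1675 + 4483 = 6158
Net migration: 40–59 + 120 → 1792
→ [1363, 2109, 1792, 4765, 6158]

1363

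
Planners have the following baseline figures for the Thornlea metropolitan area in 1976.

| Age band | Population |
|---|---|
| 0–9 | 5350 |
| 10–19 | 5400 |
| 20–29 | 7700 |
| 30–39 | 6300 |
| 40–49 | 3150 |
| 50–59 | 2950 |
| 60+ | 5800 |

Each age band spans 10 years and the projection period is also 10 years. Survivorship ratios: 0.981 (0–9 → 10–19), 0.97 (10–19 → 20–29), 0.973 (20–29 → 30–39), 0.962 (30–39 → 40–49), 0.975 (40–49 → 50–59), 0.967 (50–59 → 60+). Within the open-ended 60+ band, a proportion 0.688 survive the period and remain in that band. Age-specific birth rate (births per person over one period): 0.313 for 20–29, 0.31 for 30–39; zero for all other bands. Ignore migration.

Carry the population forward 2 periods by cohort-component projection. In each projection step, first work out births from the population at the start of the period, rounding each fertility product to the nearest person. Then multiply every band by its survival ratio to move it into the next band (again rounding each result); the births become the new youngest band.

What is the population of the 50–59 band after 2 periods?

(Groups numbered youngest = 1 to oldest = 7.)
— Period 1 —
Births: 7700 × 0.313 = 2410, 6300 × 0.31 = 1953 → total 4363
Group 2: 5350 × 0.981 = 5248
Group 3: 5400 × 0.97 = 5238
Group 4: 7700 × 0.973 = 7492
Group 5: 6300 × 0.962 = 6061
Group 6: 3150 × 0.975 = 3071
Group 7: 2950 × 0.967 + 5800 × 0.688 = 2853 + 3990 = 6843
→ [4363, 5248, 5238, 7492, 6061, 3071, 6843]
— Period 2 —
Births: 5238 × 0.313 = 1639, 7492 × 0.31 = 2323 → total 3962
Group 2: 4363 × 0.981 = 4280
Group 3: 5248 × 0.97 = 5091
Group 4: 5238 × 0.973 = 5097
Group 5: 7492 × 0.962 = 7207
Group 6: 6061 × 0.975 = 5909
Group 7: 3071 × 0.967 + 6843 × 0.688 = 2970 + 4708 = 7678
→ [3962, 4280, 5091, 5097, 7207, 5909, 7678]

5909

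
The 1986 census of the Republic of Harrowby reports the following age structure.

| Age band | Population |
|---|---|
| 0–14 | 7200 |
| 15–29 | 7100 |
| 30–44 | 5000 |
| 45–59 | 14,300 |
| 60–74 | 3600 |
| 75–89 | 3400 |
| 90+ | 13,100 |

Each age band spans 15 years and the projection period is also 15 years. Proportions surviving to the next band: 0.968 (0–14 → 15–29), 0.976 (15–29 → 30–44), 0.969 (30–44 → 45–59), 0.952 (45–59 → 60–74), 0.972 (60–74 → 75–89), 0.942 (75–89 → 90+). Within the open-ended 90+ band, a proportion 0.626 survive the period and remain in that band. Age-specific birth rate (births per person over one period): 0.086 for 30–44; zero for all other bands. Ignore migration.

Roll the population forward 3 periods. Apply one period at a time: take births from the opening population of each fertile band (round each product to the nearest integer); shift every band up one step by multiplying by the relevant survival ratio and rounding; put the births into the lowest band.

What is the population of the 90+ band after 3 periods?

Numbering the groups 1..7 from youngest to oldest:
[period 1]
Births: 5000 × 0.086 = 430
Group 2: 7200 × 0.968 = 6970
Group 3: 7100 × 0.976 = 6930
Group 4: 5000 × 0.969 = 4845
Group 5: 14300 × 0.952 = 13614
Group 6: 3600 × 0.972 = 3499
Group 7: 3400 × 0.942 + 13100 × 0.626 = 3203 + 8201 = 11404
Population now: 0–14=430, 15–29=6970, 30–44=6930, 45–59=4845, 60–74=13614, 75–89=3499, 90+=11404
[period 2]
Births: 6930 × 0.086 = 596
Group 2: 430 × 0.968 = 416
Group 3: 6970 × 0.976 = 6803
Group 4: 6930 × 0.969 = 6715
Group 5: 4845 × 0.952 = 4612
Group 6: 13614 × 0.972 = 13233
Group 7: 3499 × 0.942 + 11404 × 0.626 = 3296 + 7139 = 10435
Population now: 0–14=596, 15–29=416, 30–44=6803, 45–59=6715, 60–74=4612, 75–89=13233, 90+=10435
[period 3]
Births: 6803 × 0.086 = 585
Group 2: 596 × 0.968 = 577
Group 3: 416 × 0.976 = 406
Group 4: 6803 × 0.969 = 6592
Group 5: 6715 × 0.952 = 6393
Group 6: 4612 × 0.972 = 4483
Group 7: 13233 × 0.942 + 10435 × 0.626 = 12465 + 6532 = 18997
Population now: 0–14=585, 15–29=577, 30–44=406, 45–59=6592, 60–74=6393, 75–89=4483, 90+=18997

18997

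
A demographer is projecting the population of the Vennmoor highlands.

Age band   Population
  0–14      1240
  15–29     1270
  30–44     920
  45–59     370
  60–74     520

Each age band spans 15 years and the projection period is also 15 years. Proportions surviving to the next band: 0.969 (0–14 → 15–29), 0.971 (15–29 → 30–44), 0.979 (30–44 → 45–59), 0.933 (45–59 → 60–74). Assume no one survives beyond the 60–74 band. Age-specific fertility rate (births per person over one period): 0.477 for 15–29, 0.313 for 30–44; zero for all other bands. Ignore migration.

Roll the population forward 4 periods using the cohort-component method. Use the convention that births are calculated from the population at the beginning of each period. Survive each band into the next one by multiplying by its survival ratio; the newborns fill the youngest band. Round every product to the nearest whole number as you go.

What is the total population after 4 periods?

(Groups numbered youngest = 1 to oldest = 5.)
Period 1.
Births: 1270 × 0.477 = 606, 920 × 0.313 = 288 → total 894
Group 2: 1240 × 0.969 = 1202
Group 3: 1270 × 0.971 = 1233
Group 4: 920 × 0.979 = 901
Group 5: 370 × 0.933 = 345
Giving 894 / 1202 / 1233 / 901 / 345.
Period 2.
Births: 1202 × 0.477 = 573, 1233 × 0.313 = 386 → total 959
Group 2: 894 × 0.969 = 866
Group 3: 1202 × 0.971 = 1167
Group 4: 1233 × 0.979 = 1207
Group 5: 901 × 0.933 = 841
Giving 959 / 866 / 1167 / 1207 / 841.
Period 3.
Births: 866 × 0.477 = 413, 1167 × 0.313 = 365 → total 778
Group 2: 959 × 0.969 = 929
Group 3: 866 × 0.971 = 841
Group 4: 1167 × 0.979 = 1142
Group 5: 1207 × 0.933 = 1126
Giving 778 / 929 / 841 / 1142 / 1126.
Period 4.
Births: 929 × 0.477 = 443, 841 × 0.313 = 263 → total 706
Group 2: 778 × 0.969 = 754
Group 3: 929 × 0.971 = 902
Group 4: 841 × 0.979 = 823
Group 5: 1142 × 0.933 = 1065
Giving 706 / 754 / 902 / 823 / 1065.
Total after period 4: 706 + 754 + 902 + 823 + 1065 = 4250

4250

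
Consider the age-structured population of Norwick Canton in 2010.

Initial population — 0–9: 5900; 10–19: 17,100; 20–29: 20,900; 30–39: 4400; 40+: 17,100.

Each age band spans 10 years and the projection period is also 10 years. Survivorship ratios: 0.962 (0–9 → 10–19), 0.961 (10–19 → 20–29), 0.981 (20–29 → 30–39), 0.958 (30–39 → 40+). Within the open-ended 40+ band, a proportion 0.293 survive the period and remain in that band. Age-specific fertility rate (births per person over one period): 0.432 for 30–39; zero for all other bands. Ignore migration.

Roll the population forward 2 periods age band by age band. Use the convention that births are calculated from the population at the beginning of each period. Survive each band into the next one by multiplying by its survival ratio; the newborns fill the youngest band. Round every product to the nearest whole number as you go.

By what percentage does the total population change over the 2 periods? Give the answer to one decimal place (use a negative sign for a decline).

-16.5

Let group 1 be 0–9 through group 5 = 40+.
After projecting period 1:
Births: 4400 × 0.432 = 1901
Group 2: 5900 × 0.962 = 5676
Group 3: 17100 × 0.961 = 16433
Group 4: 20900 × 0.981 = 20503
Group 5: 4400 × 0.958 + 17100 × 0.293 = 4215 + 5010 = 9225
Population now: 0–9=1901, 10–19=5676, 20–29=16433, 30–39=20503, 40+=9225
After projecting period 2:
Births: 20503 × 0.432 = 8857
Group 2: 1901 × 0.962 = 1829
Group 3: 5676 × 0.961 = 5455
Group 4: 16433 × 0.981 = 16121
Group 5: 20503 × 0.958 + 9225 × 0.293 = 19642 + 2703 = 22345
Population now: 0–9=8857, 10–19=1829, 20–29=5455, 30–39=16121, 40+=22345
Total: 65400 → 54607; change = -10793; percentage change = -16.5%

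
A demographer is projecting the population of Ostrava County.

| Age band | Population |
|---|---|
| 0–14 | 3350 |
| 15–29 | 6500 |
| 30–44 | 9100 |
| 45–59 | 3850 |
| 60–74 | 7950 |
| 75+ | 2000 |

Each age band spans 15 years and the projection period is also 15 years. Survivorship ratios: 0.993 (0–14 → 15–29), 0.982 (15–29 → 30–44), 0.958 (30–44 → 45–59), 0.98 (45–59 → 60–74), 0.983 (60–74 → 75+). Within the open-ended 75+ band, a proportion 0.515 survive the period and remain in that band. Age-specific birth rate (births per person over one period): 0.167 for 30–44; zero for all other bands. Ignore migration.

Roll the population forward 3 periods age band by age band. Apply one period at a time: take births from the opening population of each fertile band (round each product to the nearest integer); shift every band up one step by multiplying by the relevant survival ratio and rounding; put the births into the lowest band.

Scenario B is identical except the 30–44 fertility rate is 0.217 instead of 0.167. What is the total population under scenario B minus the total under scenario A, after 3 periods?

923

Let band 1 be 0–14 through band 6 = 75+.
After projecting period 1:
Births: 9100 × 0.167 = 1520
Band 2: 3350 × 0.993 = 3327
Band 3: 6500 × 0.982 = 6383
Band 4: 9100 × 0.958 = 8718
Band 5: 3850 × 0.98 = 3773
Band 6: 7950 × 0.983 + 2000 × 0.515 = 7815 + 1030 = 8845
Giving 1520 / 3327 / 6383 / 8718 / 3773 / 8845.
After projecting period 2:
Births: 6383 × 0.167 = 1066
Band 2: 1520 × 0.993 = 1509
Band 3: 3327 × 0.982 = 3267
Band 4: 6383 × 0.958 = 6115
Band 5: 8718 × 0.98 = 8544
Band 6: 3773 × 0.983 + 8845 × 0.515 = 3709 + 4555 = 8264
Giving 1066 / 1509 / 3267 / 6115 / 8544 / 8264.
After projecting period 3:
Births: 3267 × 0.167 = 546
Band 2: 1066 × 0.993 = 1059
Band 3: 1509 × 0.982 = 1482
Band 4: 3267 × 0.958 = 3130
Band 5: 6115 × 0.98 = 5993
Band 6: 8544 × 0.983 + 8264 × 0.515 = 8399 + 4256 = 12655
Giving 546 / 1059 / 1482 / 3130 / 5993 / 12655.
Scenario A total after 3 periods: 24865
Scenario B projection —
After projecting period 1:
Births: 9100 × 0.217 = 1975
Band 2: 3350 × 0.993 = 3327
Band 3: 6500 × 0.982 = 6383
Band 4: 9100 × 0.958 = 8718
Band 5: 3850 × 0.98 = 3773
Band 6: 7950 × 0.983 + 2000 × 0.515 = 7815 + 1030 = 8845
Giving 1975 / 3327 / 6383 / 8718 / 3773 / 8845.
After projecting period 2:
Births: 6383 × 0.217 = 1385
Band 2: 1975 × 0.993 = 1961
Band 3: 3327 × 0.982 = 3267
Band 4: 6383 × 0.958 = 6115
Band 5: 8718 × 0.98 = 8544
Band 6: 3773 × 0.983 + 8845 × 0.515 = 3709 + 4555 = 8264
Giving 1385 / 1961 / 3267 / 6115 / 8544 / 8264.
After projecting period 3:
Births: 3267 × 0.217 = 709
Band 2: 1385 × 0.993 = 1375
Band 3: 1961 × 0.982 = 1926
Band 4: 3267 × 0.958 = 3130
Band 5: 6115 × 0.98 = 5993
Band 6: 8544 × 0.983 + 8264 × 0.515 = 8399 + 4256 = 12655
Giving 709 / 1375 / 1926 / 3130 / 5993 / 12655.
Scenario B total after 3 periods: 25788
Difference B − A = 25788 − 24865 = 923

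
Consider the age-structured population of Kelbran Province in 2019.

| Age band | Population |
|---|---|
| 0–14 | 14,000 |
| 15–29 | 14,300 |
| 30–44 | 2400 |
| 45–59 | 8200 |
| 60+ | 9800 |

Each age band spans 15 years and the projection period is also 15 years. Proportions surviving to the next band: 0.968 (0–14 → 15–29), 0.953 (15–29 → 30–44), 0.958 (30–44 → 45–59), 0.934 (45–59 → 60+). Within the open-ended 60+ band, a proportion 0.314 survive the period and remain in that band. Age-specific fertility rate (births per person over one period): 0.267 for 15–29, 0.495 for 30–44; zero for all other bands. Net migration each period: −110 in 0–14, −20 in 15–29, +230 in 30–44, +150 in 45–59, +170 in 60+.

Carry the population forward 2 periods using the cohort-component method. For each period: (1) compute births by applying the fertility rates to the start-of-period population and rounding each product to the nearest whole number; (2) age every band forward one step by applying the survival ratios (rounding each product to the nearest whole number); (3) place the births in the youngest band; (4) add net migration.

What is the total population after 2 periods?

47515

Call the bands 1 to 5, youngest first.
Period 1:
Births: 14300 × 0.267 = 3818 ; 2400 × 0.495 = 1188 — total 5006
Band 2: 14000 × 0.968 = 13552
Band 3: 14300 × 0.953 = 13628
Band 4: 2400 × 0.958 = 2299
Band 5: 8200 × 0.934 + 9800 × 0.314 = 7659 + 3077 = 10736
Net migration: Band 1 − 110 → 4896; Band 2 − 20 → 13532; Band 3 + 230 → 13858; Band 4 + 150 → 2449; Band 5 + 170 → 10906
→ [4896, 13532, 13858, 2449, 10906]
Period 2:
Births: 13532 × 0.267 = 3613 ; 13858 × 0.495 = 6860 — total 10473
Band 2: 4896 × 0.968 = 4739
Band 3: 13532 × 0.953 = 12896
Band 4: 13858 × 0.958 = 13276
Band 5: 2449 × 0.934 + 10906 × 0.314 = 2287 + 3424 = 5711
Net migration: Band 1 − 110 → 10363; Band 2 − 20 → 4719; Band 3 + 230 → 13126; Band 4 + 150 → 13426; Band 5 + 170 → 5881
→ [10363, 4719, 13126, 13426, 5881]
Total after period 2: 10363 + 4719 + 13126 + 13426 + 5881 = 47515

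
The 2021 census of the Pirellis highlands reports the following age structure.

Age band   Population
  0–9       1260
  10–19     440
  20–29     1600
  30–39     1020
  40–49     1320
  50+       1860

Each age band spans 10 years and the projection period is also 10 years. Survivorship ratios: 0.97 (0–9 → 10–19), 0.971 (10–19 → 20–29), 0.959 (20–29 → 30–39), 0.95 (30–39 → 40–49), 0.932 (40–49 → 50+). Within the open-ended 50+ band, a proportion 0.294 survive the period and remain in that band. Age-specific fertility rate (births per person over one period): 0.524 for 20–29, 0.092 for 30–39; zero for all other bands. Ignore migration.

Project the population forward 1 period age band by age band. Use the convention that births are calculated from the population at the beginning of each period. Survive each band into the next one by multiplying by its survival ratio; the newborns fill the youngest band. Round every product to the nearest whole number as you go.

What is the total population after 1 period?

6861

— Period 1 —
Births: 1600 * 0.524 = 838 ; 1020 * 0.092 = 94 → total 932
10–19: 1260 * 0.97 = 1222
20–29: 440 * 0.971 = 427
30–39: 1600 * 0.959 = 1534
40–49: 1020 * 0.95 = 969
50+: 1320 * 0.932 + 1860 * 0.294 = 1230 + 547 = 1777
Population now: 0–9=932, 10–19=1222, 20–29=427, 30–39=1534, 40–49=969, 50+=1777
Total after period 1: 932 + 1222 + 427 + 1534 + 969 + 1777 = 6861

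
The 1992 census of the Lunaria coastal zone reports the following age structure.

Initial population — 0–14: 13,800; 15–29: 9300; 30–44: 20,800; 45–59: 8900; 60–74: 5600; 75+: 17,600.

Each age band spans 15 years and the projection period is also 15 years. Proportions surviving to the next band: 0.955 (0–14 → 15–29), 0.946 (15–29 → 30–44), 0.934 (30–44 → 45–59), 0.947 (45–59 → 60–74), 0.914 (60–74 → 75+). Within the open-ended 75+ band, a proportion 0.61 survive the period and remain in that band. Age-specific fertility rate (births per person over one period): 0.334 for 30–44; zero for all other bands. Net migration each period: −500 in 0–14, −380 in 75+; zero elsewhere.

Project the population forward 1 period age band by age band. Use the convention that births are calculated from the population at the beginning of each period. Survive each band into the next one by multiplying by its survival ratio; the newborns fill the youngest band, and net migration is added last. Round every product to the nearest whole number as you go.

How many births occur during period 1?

6947

Period 1.
Births: 20800 * 0.334 = 6947
15–29: 13800 * 0.955 = 13179
30–44: 9300 * 0.946 = 8798
45–59: 20800 * 0.934 = 19427
60–74: 8900 * 0.947 = 8428
75+: 5600 * 0.914 + 17600 * 0.61 = 5118 + 10736 = 15854
Net migration: 0–14 − 500 → 6447; 75+ − 380 → 15474
Giving 6447 / 13179 / 8798 / 19427 / 8428 / 15474.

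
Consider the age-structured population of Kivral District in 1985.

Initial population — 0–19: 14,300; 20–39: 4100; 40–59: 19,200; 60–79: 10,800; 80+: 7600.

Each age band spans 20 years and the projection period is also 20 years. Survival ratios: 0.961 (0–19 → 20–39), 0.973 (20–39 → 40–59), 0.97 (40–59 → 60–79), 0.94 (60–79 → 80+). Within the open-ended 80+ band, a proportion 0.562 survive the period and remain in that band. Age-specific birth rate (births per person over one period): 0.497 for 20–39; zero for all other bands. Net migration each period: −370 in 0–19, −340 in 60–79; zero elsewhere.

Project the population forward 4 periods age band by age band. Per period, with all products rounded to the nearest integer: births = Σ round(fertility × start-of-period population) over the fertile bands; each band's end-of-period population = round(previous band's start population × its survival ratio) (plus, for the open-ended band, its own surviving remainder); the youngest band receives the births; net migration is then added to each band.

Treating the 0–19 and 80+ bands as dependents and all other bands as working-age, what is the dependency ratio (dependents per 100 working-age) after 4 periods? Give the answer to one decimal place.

320.6

Let band 1 be 0–19 through band 5 = 80+.
Period 1.
Births: 4100 × 0.497 = 2038
Band 2: 14300 × 0.961 = 13742
Band 3: 4100 × 0.973 = 3989
Band 4: 19200 × 0.97 = 18624
Band 5: 10800 × 0.94 + 7600 × 0.562 = 10152 + 4271 = 14423
Net migration: Band 1 − 370 → 1668; Band 4 − 340 → 18284
→ [1668, 13742, 3989, 18284, 14423]
Period 2.
Births: 13742 × 0.497 = 6830
Band 2: 1668 × 0.961 = 1603
Band 3: 13742 × 0.973 = 13371
Band 4: 3989 × 0.97 = 3869
Band 5: 18284 × 0.94 + 14423 × 0.562 = 17187 + 8106 = 25293
Net migration: Band 1 − 370 → 6460; Band 4 − 340 → 3529
→ [6460, 1603, 13371, 3529, 25293]
Period 3.
Births: 1603 × 0.497 = 797
Band 2: 6460 × 0.961 = 6208
Band 3: 1603 × 0.973 = 1560
Band 4: 13371 × 0.97 = 12970
Band 5: 3529 × 0.94 + 25293 × 0.562 = 3317 + 14215 = 17532
Net migration: Band 1 − 370 → 427; Band 4 − 340 → 12630
→ [427, 6208, 1560, 12630, 17532]
Period 4.
Births: 6208 × 0.497 = 3085
Band 2: 427 × 0.961 = 410
Band 3: 6208 × 0.973 = 6040
Band 4: 1560 × 0.97 = 1513
Band 5: 12630 × 0.94 + 17532 × 0.562 = 11872 + 9853 = 21725
Net migration: Band 1 − 370 → 2715; Band 4 − 340 → 1173
→ [2715, 410, 6040, 1173, 21725]
Dependents (band 0–19 + band 80+) = 2715 + 21725 = 24440; working-age = 7623; ratio = 24440/7623 × 100 = 320.6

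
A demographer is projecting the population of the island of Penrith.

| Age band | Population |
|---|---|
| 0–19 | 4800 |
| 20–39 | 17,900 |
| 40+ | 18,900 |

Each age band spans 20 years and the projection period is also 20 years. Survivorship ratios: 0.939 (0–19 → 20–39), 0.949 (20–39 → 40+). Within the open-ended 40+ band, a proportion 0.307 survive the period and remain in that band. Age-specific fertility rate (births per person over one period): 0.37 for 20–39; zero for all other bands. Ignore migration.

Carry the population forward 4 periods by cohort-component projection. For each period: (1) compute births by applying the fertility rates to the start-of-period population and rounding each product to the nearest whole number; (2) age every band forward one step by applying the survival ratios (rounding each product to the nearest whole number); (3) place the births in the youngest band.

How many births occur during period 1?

Let band 1 be 0–19 through band 3 = 40+.
Period 1:
Births: 17900 × 0.37 = 6623
Band 2: 4800 × 0.939 = 4507
Band 3: 17900 × 0.949 + 18900 × 0.307 = 16987 + 5802 = 22789
Population now: 0–19=6623, 20–39=4507, 40+=22789

6623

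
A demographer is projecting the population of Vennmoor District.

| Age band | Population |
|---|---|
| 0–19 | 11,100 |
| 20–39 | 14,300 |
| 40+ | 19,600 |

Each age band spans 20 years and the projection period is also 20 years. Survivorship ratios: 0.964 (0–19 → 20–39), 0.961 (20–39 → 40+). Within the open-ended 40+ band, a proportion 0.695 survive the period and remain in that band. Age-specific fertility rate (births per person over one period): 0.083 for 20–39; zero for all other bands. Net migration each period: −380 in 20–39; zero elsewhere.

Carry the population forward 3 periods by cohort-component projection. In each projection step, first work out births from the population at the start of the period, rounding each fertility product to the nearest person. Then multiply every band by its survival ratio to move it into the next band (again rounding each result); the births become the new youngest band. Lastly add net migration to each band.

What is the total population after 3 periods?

21354

(Groups numbered youngest = 1 to oldest = 3.)
— Period 1 —
Births: 14300 × 0.083 = 1187
Group 2: 11100 × 0.964 = 10700
Group 3: 14300 × 0.961 + 19600 × 0.695 = 13742 + 13622 = 27364
Net migration: Group 2 − 380 → 10320
→ [1187, 10320, 27364]
— Period 2 —
Births: 10320 × 0.083 = 857
Group 2: 1187 × 0.964 = 1144
Group 3: 10320 × 0.961 + 27364 × 0.695 = 9918 + 19018 = 28936
Net migration: Group 2 − 380 → 764
→ [857, 764, 28936]
— Period 3 —
Births: 764 × 0.083 = 63
Group 2: 857 × 0.964 = 826
Group 3: 764 × 0.961 + 28936 × 0.695 = 734 + 20111 = 20845
Net migration: Group 2 − 380 → 446
→ [63, 446, 20845]
Total after period 3: 63 + 446 + 20845 = 21354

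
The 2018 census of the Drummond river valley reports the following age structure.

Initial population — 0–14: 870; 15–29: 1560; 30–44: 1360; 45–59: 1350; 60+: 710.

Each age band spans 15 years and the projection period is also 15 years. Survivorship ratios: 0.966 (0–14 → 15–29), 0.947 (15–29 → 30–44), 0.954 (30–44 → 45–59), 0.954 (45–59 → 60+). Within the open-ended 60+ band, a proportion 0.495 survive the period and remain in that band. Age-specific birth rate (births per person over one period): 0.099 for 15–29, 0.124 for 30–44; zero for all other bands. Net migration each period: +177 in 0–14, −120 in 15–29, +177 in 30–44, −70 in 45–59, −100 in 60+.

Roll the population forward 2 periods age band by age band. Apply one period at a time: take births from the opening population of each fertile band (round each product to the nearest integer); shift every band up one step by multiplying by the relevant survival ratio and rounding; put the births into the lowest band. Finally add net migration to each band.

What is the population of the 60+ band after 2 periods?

1833

[period 1]
Births: 1560 × 0.099 = 154 ; 1360 × 0.124 = 169 — total 323
15–29: 870 × 0.966 = 840
30–44: 1560 × 0.947 = 1477
45–59: 1360 × 0.954 = 1297
60+: 1350 × 0.954 + 710 × 0.495 = 1288 + 351 = 1639
Net migration: 0–14 + 177 → 500; 15–29 − 120 → 720; 30–44 + 177 → 1654; 45–59 − 70 → 1227; 60+ − 100 → 1539
Giving 500 / 720 / 1654 / 1227 / 1539.
[period 2]
Births: 720 × 0.099 = 71 ; 1654 × 0.124 = 205 — total 276
15–29: 500 × 0.966 = 483
30–44: 720 × 0.947 = 682
45–59: 1654 × 0.954 = 1578
60+: 1227 × 0.954 + 1539 × 0.495 = 1171 + 762 = 1933
Net migration: 0–14 + 177 → 453; 15–29 − 120 → 363; 30–44 + 177 → 859; 45–59 − 70 → 1508; 60+ − 100 → 1833
Giving 453 / 363 / 859 / 1508 / 1833.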